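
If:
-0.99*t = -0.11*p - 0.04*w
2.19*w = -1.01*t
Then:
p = -19.8784878487849*w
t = -2.16831683168317*w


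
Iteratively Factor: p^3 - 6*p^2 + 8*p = (p - 2)*(p^2 - 4*p) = (p - 4)*(p - 2)*(p)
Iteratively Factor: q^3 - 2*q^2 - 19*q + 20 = (q - 1)*(q^2 - q - 20) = (q - 1)*(q + 4)*(q - 5)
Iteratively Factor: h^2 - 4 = (h - 2)*(h + 2)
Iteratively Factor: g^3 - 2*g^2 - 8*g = (g + 2)*(g^2 - 4*g) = g*(g + 2)*(g - 4)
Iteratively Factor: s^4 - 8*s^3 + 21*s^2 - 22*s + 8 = (s - 1)*(s^3 - 7*s^2 + 14*s - 8) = (s - 2)*(s - 1)*(s^2 - 5*s + 4) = (s - 2)*(s - 1)^2*(s - 4)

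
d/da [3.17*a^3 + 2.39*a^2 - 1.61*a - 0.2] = 9.51*a^2 + 4.78*a - 1.61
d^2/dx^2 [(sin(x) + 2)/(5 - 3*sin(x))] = 11*(3*sin(x)^2 + 5*sin(x) - 6)/(3*sin(x) - 5)^3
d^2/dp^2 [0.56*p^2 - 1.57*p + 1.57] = 1.12000000000000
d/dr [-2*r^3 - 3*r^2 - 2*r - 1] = -6*r^2 - 6*r - 2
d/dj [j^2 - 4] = 2*j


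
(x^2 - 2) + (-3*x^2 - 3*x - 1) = -2*x^2 - 3*x - 3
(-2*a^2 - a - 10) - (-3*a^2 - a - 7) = a^2 - 3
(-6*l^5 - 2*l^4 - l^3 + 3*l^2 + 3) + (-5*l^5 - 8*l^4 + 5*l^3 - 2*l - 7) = -11*l^5 - 10*l^4 + 4*l^3 + 3*l^2 - 2*l - 4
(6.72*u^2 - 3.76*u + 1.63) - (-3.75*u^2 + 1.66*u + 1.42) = 10.47*u^2 - 5.42*u + 0.21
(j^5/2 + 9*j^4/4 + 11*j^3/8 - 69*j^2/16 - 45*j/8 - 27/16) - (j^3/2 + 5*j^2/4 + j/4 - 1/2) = j^5/2 + 9*j^4/4 + 7*j^3/8 - 89*j^2/16 - 47*j/8 - 19/16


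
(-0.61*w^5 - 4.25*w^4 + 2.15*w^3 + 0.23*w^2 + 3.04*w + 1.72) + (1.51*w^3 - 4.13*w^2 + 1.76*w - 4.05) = -0.61*w^5 - 4.25*w^4 + 3.66*w^3 - 3.9*w^2 + 4.8*w - 2.33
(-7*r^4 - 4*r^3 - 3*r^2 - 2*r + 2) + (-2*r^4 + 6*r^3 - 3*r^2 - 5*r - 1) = -9*r^4 + 2*r^3 - 6*r^2 - 7*r + 1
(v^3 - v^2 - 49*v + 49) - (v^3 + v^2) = -2*v^2 - 49*v + 49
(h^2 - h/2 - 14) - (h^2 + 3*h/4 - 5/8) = -5*h/4 - 107/8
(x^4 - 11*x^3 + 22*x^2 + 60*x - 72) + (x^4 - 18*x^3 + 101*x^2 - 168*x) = 2*x^4 - 29*x^3 + 123*x^2 - 108*x - 72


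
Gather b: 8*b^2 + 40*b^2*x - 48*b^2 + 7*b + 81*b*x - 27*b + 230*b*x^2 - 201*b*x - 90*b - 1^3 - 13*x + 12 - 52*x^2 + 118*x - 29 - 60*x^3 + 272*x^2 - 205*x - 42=b^2*(40*x - 40) + b*(230*x^2 - 120*x - 110) - 60*x^3 + 220*x^2 - 100*x - 60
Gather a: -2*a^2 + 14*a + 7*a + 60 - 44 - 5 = -2*a^2 + 21*a + 11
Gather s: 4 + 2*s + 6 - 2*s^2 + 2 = -2*s^2 + 2*s + 12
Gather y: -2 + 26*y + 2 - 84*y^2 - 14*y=-84*y^2 + 12*y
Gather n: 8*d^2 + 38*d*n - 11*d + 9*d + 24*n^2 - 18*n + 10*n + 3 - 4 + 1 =8*d^2 - 2*d + 24*n^2 + n*(38*d - 8)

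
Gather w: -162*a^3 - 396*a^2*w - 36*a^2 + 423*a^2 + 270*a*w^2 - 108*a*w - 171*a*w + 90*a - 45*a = -162*a^3 + 387*a^2 + 270*a*w^2 + 45*a + w*(-396*a^2 - 279*a)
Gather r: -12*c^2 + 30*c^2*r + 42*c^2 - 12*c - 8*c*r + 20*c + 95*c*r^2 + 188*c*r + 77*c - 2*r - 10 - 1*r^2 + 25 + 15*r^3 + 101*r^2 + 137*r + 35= 30*c^2 + 85*c + 15*r^3 + r^2*(95*c + 100) + r*(30*c^2 + 180*c + 135) + 50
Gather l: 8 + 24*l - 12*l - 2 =12*l + 6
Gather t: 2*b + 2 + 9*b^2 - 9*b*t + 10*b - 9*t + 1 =9*b^2 + 12*b + t*(-9*b - 9) + 3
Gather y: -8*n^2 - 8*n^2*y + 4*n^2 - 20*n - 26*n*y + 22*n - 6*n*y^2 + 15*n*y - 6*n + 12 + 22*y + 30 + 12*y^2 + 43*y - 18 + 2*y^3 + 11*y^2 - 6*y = -4*n^2 - 4*n + 2*y^3 + y^2*(23 - 6*n) + y*(-8*n^2 - 11*n + 59) + 24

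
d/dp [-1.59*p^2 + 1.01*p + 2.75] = 1.01 - 3.18*p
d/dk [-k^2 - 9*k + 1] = -2*k - 9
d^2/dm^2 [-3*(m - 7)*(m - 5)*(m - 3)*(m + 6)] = -36*m^2 + 162*m + 114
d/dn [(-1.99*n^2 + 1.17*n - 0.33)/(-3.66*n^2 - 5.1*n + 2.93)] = (14.4312*n^2 - 14.077*n + 1.7451)/(13.3956*n^4 + 37.332*n^3 + 4.5624*n^2 - 29.886*n + 8.5849)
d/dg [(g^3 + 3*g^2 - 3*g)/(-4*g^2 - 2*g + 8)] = (-g^4 - g^3 + 3*g^2/2 + 12*g - 6)/(4*g^4 + 4*g^3 - 15*g^2 - 8*g + 16)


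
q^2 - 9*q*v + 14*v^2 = (q - 7*v)*(q - 2*v)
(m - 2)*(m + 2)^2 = m^3 + 2*m^2 - 4*m - 8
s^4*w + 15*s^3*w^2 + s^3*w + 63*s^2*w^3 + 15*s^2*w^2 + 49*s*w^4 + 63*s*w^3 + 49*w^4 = (s + w)*(s + 7*w)^2*(s*w + w)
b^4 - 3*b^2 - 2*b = b*(b - 2)*(b + 1)^2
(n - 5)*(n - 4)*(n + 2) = n^3 - 7*n^2 + 2*n + 40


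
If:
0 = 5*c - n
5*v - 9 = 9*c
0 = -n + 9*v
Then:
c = -81/56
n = -405/56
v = -45/56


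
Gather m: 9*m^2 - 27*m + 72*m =9*m^2 + 45*m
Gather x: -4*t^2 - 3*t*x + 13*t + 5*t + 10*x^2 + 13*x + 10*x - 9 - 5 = -4*t^2 + 18*t + 10*x^2 + x*(23 - 3*t) - 14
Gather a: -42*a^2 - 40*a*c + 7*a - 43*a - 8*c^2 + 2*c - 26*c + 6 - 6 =-42*a^2 + a*(-40*c - 36) - 8*c^2 - 24*c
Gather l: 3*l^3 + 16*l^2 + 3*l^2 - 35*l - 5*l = 3*l^3 + 19*l^2 - 40*l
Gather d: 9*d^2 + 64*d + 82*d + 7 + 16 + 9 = 9*d^2 + 146*d + 32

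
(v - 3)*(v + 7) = v^2 + 4*v - 21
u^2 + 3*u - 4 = (u - 1)*(u + 4)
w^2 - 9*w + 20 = (w - 5)*(w - 4)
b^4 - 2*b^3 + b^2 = b^2*(b - 1)^2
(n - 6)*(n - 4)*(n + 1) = n^3 - 9*n^2 + 14*n + 24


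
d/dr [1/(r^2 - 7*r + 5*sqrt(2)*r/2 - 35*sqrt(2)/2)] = 2*(-4*r - 5*sqrt(2) + 14)/(2*r^2 - 14*r + 5*sqrt(2)*r - 35*sqrt(2))^2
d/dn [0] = 0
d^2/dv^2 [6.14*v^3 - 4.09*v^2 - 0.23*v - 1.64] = 36.84*v - 8.18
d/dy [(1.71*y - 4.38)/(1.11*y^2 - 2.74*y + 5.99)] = (-1.8981*y^2 + 9.7236*y - 1.7583)/(1.2321*y^4 - 6.0828*y^3 + 20.8054*y^2 - 32.8252*y + 35.8801)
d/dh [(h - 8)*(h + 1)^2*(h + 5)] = 4*h^3 - 3*h^2 - 90*h - 83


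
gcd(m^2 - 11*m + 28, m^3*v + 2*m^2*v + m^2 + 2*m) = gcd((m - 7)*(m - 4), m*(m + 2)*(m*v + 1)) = 1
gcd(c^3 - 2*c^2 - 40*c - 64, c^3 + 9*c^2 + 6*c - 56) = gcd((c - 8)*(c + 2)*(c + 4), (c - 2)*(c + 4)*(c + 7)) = c + 4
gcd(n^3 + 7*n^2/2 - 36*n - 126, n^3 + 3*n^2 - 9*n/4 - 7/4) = n + 7/2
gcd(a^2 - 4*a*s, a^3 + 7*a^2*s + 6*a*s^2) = a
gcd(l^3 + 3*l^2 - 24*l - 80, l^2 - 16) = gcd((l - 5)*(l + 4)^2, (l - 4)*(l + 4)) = l + 4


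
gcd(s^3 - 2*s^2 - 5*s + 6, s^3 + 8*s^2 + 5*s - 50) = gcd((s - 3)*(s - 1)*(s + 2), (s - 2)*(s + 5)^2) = 1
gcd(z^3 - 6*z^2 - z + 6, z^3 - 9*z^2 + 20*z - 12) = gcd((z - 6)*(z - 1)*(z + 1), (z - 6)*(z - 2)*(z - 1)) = z^2 - 7*z + 6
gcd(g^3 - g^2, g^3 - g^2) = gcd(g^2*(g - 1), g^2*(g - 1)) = g^3 - g^2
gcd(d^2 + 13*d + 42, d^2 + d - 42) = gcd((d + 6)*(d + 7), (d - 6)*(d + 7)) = d + 7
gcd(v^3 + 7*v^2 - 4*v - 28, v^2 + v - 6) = v - 2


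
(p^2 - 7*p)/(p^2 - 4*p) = (p - 7)/(p - 4)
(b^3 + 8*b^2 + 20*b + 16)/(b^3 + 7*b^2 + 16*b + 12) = (b + 4)/(b + 3)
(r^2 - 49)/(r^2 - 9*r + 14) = (r + 7)/(r - 2)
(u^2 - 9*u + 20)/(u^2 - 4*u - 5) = (u - 4)/(u + 1)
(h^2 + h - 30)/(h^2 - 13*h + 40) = (h + 6)/(h - 8)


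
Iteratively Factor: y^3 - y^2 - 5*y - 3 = (y - 3)*(y^2 + 2*y + 1) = (y - 3)*(y + 1)*(y + 1)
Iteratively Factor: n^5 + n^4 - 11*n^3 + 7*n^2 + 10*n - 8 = (n - 1)*(n^4 + 2*n^3 - 9*n^2 - 2*n + 8) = (n - 1)*(n + 1)*(n^3 + n^2 - 10*n + 8) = (n - 2)*(n - 1)*(n + 1)*(n^2 + 3*n - 4) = (n - 2)*(n - 1)*(n + 1)*(n + 4)*(n - 1)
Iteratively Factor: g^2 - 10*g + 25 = (g - 5)*(g - 5)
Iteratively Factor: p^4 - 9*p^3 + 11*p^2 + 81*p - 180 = (p - 3)*(p^3 - 6*p^2 - 7*p + 60) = (p - 3)*(p + 3)*(p^2 - 9*p + 20) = (p - 5)*(p - 3)*(p + 3)*(p - 4)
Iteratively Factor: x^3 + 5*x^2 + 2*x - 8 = (x + 4)*(x^2 + x - 2) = (x - 1)*(x + 4)*(x + 2)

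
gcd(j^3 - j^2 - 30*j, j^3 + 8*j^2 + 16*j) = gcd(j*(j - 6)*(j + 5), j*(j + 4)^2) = j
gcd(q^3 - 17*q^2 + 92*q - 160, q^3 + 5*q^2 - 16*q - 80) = q - 4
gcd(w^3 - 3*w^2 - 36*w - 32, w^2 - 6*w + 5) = 1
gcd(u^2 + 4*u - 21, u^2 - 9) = u - 3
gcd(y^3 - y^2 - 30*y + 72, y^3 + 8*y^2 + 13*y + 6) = y + 6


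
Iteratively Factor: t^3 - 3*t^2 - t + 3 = (t - 3)*(t^2 - 1) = (t - 3)*(t + 1)*(t - 1)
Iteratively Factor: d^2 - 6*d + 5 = (d - 5)*(d - 1)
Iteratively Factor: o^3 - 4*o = (o - 2)*(o^2 + 2*o) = (o - 2)*(o + 2)*(o)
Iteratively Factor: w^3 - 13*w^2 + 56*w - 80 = (w - 4)*(w^2 - 9*w + 20) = (w - 5)*(w - 4)*(w - 4)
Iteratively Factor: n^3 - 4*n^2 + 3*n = (n - 3)*(n^2 - n) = n*(n - 3)*(n - 1)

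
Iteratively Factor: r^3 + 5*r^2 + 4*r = (r)*(r^2 + 5*r + 4) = r*(r + 1)*(r + 4)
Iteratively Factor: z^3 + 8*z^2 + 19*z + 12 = (z + 1)*(z^2 + 7*z + 12) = (z + 1)*(z + 4)*(z + 3)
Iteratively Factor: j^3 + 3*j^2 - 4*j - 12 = (j + 3)*(j^2 - 4) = (j + 2)*(j + 3)*(j - 2)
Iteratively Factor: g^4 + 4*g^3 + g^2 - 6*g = (g - 1)*(g^3 + 5*g^2 + 6*g) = (g - 1)*(g + 3)*(g^2 + 2*g) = (g - 1)*(g + 2)*(g + 3)*(g)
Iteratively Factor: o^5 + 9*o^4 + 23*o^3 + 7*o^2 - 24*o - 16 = (o + 1)*(o^4 + 8*o^3 + 15*o^2 - 8*o - 16) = (o + 1)*(o + 4)*(o^3 + 4*o^2 - o - 4) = (o + 1)*(o + 4)^2*(o^2 - 1) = (o + 1)^2*(o + 4)^2*(o - 1)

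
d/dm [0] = 0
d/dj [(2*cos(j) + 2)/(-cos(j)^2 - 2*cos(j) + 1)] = 2*(sin(j)^2 - 2*cos(j) - 4)*sin(j)/(-sin(j)^2 + 2*cos(j))^2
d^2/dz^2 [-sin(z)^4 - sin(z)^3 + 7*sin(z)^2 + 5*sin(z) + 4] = 16*sin(z)^4 + 9*sin(z)^3 - 40*sin(z)^2 - 11*sin(z) + 14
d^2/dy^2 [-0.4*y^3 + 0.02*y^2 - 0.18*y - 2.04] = 0.04 - 2.4*y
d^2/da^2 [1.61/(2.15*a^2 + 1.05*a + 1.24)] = (-14.88445*a^2 - 7.26915*a + 1.61*(4.3*a + 1.05)*(8.6*a + 2.1) - 8.58452)/(2.15*a^2 + 1.05*a + 1.24)^3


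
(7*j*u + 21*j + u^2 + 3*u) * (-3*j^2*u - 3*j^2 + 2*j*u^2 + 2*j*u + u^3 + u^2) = -21*j^3*u^2 - 84*j^3*u - 63*j^3 + 11*j^2*u^3 + 44*j^2*u^2 + 33*j^2*u + 9*j*u^4 + 36*j*u^3 + 27*j*u^2 + u^5 + 4*u^4 + 3*u^3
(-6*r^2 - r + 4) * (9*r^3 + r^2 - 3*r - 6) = -54*r^5 - 15*r^4 + 53*r^3 + 43*r^2 - 6*r - 24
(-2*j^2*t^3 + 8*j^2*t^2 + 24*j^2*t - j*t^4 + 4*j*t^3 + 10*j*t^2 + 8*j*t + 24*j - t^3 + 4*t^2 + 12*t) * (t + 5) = -2*j^2*t^4 - 2*j^2*t^3 + 64*j^2*t^2 + 120*j^2*t - j*t^5 - j*t^4 + 30*j*t^3 + 58*j*t^2 + 64*j*t + 120*j - t^4 - t^3 + 32*t^2 + 60*t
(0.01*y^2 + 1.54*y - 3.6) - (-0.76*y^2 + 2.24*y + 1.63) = 0.77*y^2 - 0.7*y - 5.23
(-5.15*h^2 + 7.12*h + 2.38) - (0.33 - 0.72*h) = -5.15*h^2 + 7.84*h + 2.05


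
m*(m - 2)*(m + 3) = m^3 + m^2 - 6*m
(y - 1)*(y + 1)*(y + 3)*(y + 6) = y^4 + 9*y^3 + 17*y^2 - 9*y - 18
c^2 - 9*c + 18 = (c - 6)*(c - 3)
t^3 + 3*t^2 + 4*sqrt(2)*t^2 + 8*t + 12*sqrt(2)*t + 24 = (t + 3)*(t + 2*sqrt(2))^2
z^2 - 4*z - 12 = (z - 6)*(z + 2)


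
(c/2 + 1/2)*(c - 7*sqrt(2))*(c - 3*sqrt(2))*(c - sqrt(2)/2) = c^4/2 - 21*sqrt(2)*c^3/4 + c^3/2 - 21*sqrt(2)*c^2/4 + 26*c^2 - 21*sqrt(2)*c/2 + 26*c - 21*sqrt(2)/2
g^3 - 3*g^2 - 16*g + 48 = (g - 4)*(g - 3)*(g + 4)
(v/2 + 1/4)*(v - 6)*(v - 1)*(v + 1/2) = v^4/2 - 3*v^3 - 3*v^2/8 + 17*v/8 + 3/4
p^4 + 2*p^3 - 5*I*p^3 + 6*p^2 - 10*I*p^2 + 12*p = p*(p + 2)*(p - 6*I)*(p + I)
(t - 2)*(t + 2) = t^2 - 4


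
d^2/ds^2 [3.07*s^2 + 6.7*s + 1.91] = 6.14000000000000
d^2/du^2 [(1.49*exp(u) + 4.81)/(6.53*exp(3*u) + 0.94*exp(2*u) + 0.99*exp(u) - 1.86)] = (254.139764*exp(6*u) + 1873.362315*exp(5*u) + 287.559114*exp(4*u) + 313.06843*exp(3*u) + 554.850936*exp(2*u) + 41.097183*exp(u) + 14.011938)*exp(u)/(278.445077*exp(9*u) + 120.247338*exp(8*u) + 143.953197*exp(7*u) - 200.64473*exp(6*u) - 46.677861*exp(5*u) - 74.312658*exp(4*u) + 58.358367*exp(3*u) + 4.287114*exp(2*u) + 10.275012*exp(u) - 6.434856)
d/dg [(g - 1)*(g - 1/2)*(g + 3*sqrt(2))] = 3*g^2 - 3*g + 6*sqrt(2)*g - 9*sqrt(2)/2 + 1/2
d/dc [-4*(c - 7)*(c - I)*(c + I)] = -12*c^2 + 56*c - 4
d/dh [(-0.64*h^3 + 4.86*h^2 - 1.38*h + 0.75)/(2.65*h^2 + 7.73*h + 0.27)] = (-1.696*h^4 - 9.8944*h^3 + 40.7064*h^2 - 1.3506*h - 6.1701)/(7.0225*h^4 + 40.969*h^3 + 61.1839*h^2 + 4.1742*h + 0.0729)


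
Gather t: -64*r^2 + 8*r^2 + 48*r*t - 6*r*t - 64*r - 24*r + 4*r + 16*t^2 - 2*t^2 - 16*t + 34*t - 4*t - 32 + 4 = -56*r^2 - 84*r + 14*t^2 + t*(42*r + 14) - 28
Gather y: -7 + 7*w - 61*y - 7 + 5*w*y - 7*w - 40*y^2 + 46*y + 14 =-40*y^2 + y*(5*w - 15)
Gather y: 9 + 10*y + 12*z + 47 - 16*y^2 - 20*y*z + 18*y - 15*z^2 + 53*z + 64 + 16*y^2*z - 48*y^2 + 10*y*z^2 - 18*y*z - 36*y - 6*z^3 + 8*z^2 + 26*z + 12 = y^2*(16*z - 64) + y*(10*z^2 - 38*z - 8) - 6*z^3 - 7*z^2 + 91*z + 132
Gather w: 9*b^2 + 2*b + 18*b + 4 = 9*b^2 + 20*b + 4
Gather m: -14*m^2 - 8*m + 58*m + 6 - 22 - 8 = -14*m^2 + 50*m - 24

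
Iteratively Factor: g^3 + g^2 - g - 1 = (g + 1)*(g^2 - 1) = (g + 1)^2*(g - 1)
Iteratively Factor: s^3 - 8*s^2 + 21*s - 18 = (s - 2)*(s^2 - 6*s + 9) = (s - 3)*(s - 2)*(s - 3)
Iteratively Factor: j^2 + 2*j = (j)*(j + 2)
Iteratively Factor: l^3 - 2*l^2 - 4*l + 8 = (l - 2)*(l^2 - 4) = (l - 2)^2*(l + 2)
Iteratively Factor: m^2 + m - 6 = (m + 3)*(m - 2)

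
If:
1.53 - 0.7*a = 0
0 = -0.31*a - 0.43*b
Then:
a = 2.19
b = -1.58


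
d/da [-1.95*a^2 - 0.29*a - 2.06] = -3.9*a - 0.29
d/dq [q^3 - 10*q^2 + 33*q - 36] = 3*q^2 - 20*q + 33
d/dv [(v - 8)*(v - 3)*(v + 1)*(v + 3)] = 4*v^3 - 21*v^2 - 34*v + 63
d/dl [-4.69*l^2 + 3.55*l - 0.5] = 3.55 - 9.38*l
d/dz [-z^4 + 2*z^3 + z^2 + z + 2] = -4*z^3 + 6*z^2 + 2*z + 1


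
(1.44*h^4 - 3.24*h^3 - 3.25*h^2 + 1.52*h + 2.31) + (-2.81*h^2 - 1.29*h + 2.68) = 1.44*h^4 - 3.24*h^3 - 6.06*h^2 + 0.23*h + 4.99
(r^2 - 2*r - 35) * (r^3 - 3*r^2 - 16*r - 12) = r^5 - 5*r^4 - 45*r^3 + 125*r^2 + 584*r + 420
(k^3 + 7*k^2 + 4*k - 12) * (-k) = -k^4 - 7*k^3 - 4*k^2 + 12*k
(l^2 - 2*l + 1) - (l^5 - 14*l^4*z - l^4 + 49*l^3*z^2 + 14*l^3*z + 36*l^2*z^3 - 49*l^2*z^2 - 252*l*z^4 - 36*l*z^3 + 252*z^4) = -l^5 + 14*l^4*z + l^4 - 49*l^3*z^2 - 14*l^3*z - 36*l^2*z^3 + 49*l^2*z^2 + l^2 + 252*l*z^4 + 36*l*z^3 - 2*l - 252*z^4 + 1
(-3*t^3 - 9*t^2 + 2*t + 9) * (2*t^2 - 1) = -6*t^5 - 18*t^4 + 7*t^3 + 27*t^2 - 2*t - 9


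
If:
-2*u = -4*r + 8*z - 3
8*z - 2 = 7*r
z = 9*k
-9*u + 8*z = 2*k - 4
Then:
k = 61/2924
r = -52/731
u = 887/1462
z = 549/2924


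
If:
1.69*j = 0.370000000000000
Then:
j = 0.22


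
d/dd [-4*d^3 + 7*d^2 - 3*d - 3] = -12*d^2 + 14*d - 3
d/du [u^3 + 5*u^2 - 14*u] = 3*u^2 + 10*u - 14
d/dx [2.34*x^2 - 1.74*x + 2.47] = 4.68*x - 1.74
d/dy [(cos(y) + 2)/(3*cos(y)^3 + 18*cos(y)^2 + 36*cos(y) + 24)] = 2*sin(y)/(3*(cos(y) + 2)^3)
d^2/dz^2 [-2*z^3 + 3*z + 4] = -12*z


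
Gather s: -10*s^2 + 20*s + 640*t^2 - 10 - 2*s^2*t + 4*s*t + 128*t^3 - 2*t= s^2*(-2*t - 10) + s*(4*t + 20) + 128*t^3 + 640*t^2 - 2*t - 10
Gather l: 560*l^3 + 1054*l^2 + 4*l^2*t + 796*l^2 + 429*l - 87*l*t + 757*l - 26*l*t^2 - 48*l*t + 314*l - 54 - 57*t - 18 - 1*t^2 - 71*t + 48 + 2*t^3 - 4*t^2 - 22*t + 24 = 560*l^3 + l^2*(4*t + 1850) + l*(-26*t^2 - 135*t + 1500) + 2*t^3 - 5*t^2 - 150*t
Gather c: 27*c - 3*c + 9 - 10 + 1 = 24*c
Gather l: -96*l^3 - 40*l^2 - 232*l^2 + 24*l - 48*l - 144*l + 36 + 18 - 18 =-96*l^3 - 272*l^2 - 168*l + 36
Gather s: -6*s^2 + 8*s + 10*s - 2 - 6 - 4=-6*s^2 + 18*s - 12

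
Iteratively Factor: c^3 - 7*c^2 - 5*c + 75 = (c + 3)*(c^2 - 10*c + 25) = (c - 5)*(c + 3)*(c - 5)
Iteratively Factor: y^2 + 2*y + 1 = (y + 1)*(y + 1)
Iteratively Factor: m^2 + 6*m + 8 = (m + 2)*(m + 4)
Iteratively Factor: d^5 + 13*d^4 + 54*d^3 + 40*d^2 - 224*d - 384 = (d - 2)*(d^4 + 15*d^3 + 84*d^2 + 208*d + 192) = (d - 2)*(d + 4)*(d^3 + 11*d^2 + 40*d + 48) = (d - 2)*(d + 4)^2*(d^2 + 7*d + 12) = (d - 2)*(d + 3)*(d + 4)^2*(d + 4)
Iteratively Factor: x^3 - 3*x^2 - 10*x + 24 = (x - 4)*(x^2 + x - 6) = (x - 4)*(x + 3)*(x - 2)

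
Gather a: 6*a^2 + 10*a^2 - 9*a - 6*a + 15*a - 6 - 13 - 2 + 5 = 16*a^2 - 16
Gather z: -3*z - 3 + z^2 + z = z^2 - 2*z - 3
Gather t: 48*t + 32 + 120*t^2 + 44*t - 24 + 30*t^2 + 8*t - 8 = 150*t^2 + 100*t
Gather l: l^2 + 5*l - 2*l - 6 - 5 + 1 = l^2 + 3*l - 10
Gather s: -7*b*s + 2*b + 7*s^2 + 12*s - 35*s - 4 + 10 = 2*b + 7*s^2 + s*(-7*b - 23) + 6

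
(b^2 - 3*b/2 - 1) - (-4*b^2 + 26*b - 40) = 5*b^2 - 55*b/2 + 39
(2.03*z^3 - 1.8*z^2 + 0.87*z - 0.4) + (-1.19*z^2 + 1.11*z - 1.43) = 2.03*z^3 - 2.99*z^2 + 1.98*z - 1.83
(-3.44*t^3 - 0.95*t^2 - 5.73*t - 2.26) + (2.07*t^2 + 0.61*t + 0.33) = -3.44*t^3 + 1.12*t^2 - 5.12*t - 1.93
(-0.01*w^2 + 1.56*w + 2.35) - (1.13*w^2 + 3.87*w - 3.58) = -1.14*w^2 - 2.31*w + 5.93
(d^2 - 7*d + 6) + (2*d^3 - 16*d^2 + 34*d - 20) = 2*d^3 - 15*d^2 + 27*d - 14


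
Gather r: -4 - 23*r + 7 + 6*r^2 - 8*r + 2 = 6*r^2 - 31*r + 5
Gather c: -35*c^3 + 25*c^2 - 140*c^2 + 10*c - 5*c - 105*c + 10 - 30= -35*c^3 - 115*c^2 - 100*c - 20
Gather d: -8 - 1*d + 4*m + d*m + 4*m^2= d*(m - 1) + 4*m^2 + 4*m - 8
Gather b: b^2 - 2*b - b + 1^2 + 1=b^2 - 3*b + 2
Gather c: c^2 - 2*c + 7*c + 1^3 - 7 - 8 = c^2 + 5*c - 14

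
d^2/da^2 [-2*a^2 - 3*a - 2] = -4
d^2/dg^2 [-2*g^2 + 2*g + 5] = -4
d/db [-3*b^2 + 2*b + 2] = 2 - 6*b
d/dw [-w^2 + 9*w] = 9 - 2*w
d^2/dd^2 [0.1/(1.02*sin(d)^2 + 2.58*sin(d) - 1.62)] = (-0.41616*sin(d)^4 - 0.78948*sin(d)^3 - 0.70236*sin(d)^2 + 1.161*sin(d) + 1.66176)/(1.02*sin(d)^2 + 2.58*sin(d) - 1.62)^3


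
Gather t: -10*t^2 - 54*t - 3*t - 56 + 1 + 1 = -10*t^2 - 57*t - 54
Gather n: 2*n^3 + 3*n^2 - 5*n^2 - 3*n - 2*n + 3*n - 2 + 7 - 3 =2*n^3 - 2*n^2 - 2*n + 2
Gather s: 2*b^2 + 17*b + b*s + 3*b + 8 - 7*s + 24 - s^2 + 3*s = 2*b^2 + 20*b - s^2 + s*(b - 4) + 32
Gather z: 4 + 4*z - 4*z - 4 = 0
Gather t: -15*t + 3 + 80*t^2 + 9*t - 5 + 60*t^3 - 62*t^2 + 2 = 60*t^3 + 18*t^2 - 6*t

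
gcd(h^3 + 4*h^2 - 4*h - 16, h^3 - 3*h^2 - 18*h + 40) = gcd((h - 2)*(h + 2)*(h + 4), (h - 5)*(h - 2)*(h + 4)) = h^2 + 2*h - 8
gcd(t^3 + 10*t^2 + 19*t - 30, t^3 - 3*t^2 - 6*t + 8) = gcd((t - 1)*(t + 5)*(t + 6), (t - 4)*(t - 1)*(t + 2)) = t - 1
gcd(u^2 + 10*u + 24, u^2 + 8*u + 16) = u + 4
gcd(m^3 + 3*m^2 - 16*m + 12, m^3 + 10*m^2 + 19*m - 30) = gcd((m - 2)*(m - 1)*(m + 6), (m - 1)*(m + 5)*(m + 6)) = m^2 + 5*m - 6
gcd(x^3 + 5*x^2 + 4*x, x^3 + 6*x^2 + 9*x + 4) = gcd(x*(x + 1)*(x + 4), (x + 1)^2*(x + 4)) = x^2 + 5*x + 4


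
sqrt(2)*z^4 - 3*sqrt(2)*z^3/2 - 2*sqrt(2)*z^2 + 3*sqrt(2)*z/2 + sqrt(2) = (z - 2)*(z - 1)*(z + 1)*(sqrt(2)*z + sqrt(2)/2)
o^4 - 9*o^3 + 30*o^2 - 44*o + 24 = (o - 3)*(o - 2)^3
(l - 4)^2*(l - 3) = l^3 - 11*l^2 + 40*l - 48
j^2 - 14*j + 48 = (j - 8)*(j - 6)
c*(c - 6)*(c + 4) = c^3 - 2*c^2 - 24*c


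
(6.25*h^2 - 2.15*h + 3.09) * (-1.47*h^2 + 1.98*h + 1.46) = -9.1875*h^4 + 15.5355*h^3 + 0.3257*h^2 + 2.9792*h + 4.5114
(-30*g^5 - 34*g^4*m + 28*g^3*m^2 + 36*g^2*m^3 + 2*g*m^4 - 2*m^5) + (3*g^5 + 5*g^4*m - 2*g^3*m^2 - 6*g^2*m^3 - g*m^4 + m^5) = -27*g^5 - 29*g^4*m + 26*g^3*m^2 + 30*g^2*m^3 + g*m^4 - m^5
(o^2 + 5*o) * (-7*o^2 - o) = -7*o^4 - 36*o^3 - 5*o^2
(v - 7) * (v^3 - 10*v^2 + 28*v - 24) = v^4 - 17*v^3 + 98*v^2 - 220*v + 168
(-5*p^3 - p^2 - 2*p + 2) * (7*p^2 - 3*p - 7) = -35*p^5 + 8*p^4 + 24*p^3 + 27*p^2 + 8*p - 14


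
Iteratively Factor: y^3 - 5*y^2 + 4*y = (y)*(y^2 - 5*y + 4) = y*(y - 4)*(y - 1)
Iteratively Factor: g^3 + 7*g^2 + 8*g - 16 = (g + 4)*(g^2 + 3*g - 4) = (g + 4)^2*(g - 1)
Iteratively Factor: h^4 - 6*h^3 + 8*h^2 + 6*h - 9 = (h - 1)*(h^3 - 5*h^2 + 3*h + 9) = (h - 1)*(h + 1)*(h^2 - 6*h + 9) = (h - 3)*(h - 1)*(h + 1)*(h - 3)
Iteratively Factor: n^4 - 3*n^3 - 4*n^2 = (n)*(n^3 - 3*n^2 - 4*n) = n^2*(n^2 - 3*n - 4) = n^2*(n + 1)*(n - 4)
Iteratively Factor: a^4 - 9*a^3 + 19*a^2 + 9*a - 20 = (a - 4)*(a^3 - 5*a^2 - a + 5) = (a - 4)*(a + 1)*(a^2 - 6*a + 5) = (a - 5)*(a - 4)*(a + 1)*(a - 1)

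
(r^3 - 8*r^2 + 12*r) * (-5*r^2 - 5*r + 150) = -5*r^5 + 35*r^4 + 130*r^3 - 1260*r^2 + 1800*r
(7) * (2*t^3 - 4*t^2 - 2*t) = 14*t^3 - 28*t^2 - 14*t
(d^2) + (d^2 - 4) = 2*d^2 - 4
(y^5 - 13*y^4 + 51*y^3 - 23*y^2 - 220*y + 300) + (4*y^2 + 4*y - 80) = y^5 - 13*y^4 + 51*y^3 - 19*y^2 - 216*y + 220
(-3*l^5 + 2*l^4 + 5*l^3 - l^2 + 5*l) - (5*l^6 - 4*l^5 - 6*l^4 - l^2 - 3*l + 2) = -5*l^6 + l^5 + 8*l^4 + 5*l^3 + 8*l - 2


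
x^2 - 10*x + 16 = (x - 8)*(x - 2)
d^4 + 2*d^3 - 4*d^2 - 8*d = d*(d - 2)*(d + 2)^2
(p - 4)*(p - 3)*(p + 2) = p^3 - 5*p^2 - 2*p + 24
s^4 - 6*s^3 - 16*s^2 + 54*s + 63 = (s - 7)*(s - 3)*(s + 1)*(s + 3)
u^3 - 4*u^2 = u^2*(u - 4)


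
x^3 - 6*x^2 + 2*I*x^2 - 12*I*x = x*(x - 6)*(x + 2*I)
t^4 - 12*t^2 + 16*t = t*(t - 2)^2*(t + 4)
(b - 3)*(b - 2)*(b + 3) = b^3 - 2*b^2 - 9*b + 18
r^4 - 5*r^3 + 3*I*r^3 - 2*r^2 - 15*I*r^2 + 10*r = r*(r - 5)*(r + I)*(r + 2*I)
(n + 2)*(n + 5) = n^2 + 7*n + 10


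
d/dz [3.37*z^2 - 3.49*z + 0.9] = 6.74*z - 3.49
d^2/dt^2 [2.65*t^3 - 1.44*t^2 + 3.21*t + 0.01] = 15.9*t - 2.88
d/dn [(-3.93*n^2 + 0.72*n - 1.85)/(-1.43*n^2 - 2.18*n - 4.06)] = (9.597*n^2 + 26.6206*n - 6.9562)/(2.0449*n^4 + 6.2348*n^3 + 16.364*n^2 + 17.7016*n + 16.4836)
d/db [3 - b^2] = -2*b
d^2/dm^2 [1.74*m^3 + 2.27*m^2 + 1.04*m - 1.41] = 10.44*m + 4.54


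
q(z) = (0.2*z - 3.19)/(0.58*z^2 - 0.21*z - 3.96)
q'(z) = (0.21 - 1.16*z)*(0.2*z - 3.19)/(0.58*z^2 - 0.21*z - 3.96)^2 + 0.2/(0.58*z^2 - 0.21*z - 3.96) = (-0.116*z^2 + 3.7004*z - 1.4619)/(0.3364*z^4 - 0.2436*z^3 - 4.5495*z^2 + 1.6632*z + 15.6816)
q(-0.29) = 0.84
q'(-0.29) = -0.17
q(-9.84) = -0.10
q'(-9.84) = -0.02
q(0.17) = 0.79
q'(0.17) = -0.05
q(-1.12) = 1.14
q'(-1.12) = -0.64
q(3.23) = -1.80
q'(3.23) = 4.65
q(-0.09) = 0.81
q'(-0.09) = -0.12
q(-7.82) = -0.14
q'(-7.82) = -0.03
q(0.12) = 0.80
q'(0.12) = -0.06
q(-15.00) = -0.05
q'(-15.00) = -0.00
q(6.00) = -0.13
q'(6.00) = 0.07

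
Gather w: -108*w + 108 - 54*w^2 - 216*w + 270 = -54*w^2 - 324*w + 378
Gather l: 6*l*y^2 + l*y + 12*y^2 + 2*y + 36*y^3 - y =l*(6*y^2 + y) + 36*y^3 + 12*y^2 + y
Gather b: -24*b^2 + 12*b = -24*b^2 + 12*b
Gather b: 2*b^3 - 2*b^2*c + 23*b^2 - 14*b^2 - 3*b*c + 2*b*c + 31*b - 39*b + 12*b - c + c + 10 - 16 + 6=2*b^3 + b^2*(9 - 2*c) + b*(4 - c)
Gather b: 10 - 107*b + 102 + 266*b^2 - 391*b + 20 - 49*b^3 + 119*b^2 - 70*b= -49*b^3 + 385*b^2 - 568*b + 132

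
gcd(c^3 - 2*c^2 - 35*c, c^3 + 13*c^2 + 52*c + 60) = c + 5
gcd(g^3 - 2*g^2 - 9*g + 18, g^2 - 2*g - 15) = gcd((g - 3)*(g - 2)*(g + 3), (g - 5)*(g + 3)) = g + 3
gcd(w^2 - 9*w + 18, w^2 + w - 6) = 1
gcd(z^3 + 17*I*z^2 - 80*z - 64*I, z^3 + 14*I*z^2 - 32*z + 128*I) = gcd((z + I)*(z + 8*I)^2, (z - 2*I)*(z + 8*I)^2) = z^2 + 16*I*z - 64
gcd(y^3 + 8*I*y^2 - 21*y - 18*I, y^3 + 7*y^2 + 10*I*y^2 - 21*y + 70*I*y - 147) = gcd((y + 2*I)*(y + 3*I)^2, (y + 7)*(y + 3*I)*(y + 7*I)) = y + 3*I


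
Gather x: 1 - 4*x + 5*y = -4*x + 5*y + 1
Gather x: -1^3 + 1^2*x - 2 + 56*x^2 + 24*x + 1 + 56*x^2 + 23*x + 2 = 112*x^2 + 48*x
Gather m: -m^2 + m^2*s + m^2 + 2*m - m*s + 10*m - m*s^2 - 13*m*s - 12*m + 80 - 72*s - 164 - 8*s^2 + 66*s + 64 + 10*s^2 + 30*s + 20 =m^2*s + m*(-s^2 - 14*s) + 2*s^2 + 24*s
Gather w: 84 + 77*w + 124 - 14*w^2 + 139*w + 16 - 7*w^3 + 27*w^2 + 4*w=-7*w^3 + 13*w^2 + 220*w + 224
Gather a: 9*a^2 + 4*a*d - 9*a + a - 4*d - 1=9*a^2 + a*(4*d - 8) - 4*d - 1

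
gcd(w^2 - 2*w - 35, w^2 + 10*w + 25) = w + 5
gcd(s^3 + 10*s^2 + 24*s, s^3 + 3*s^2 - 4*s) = s^2 + 4*s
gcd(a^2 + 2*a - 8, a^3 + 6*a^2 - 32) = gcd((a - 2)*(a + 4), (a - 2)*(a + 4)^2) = a^2 + 2*a - 8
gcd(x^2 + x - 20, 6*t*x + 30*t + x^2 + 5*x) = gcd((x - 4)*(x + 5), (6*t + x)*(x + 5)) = x + 5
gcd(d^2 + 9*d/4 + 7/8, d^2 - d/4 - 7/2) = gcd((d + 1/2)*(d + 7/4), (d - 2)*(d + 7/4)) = d + 7/4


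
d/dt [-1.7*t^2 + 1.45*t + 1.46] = 1.45 - 3.4*t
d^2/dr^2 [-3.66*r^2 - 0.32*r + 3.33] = -7.32000000000000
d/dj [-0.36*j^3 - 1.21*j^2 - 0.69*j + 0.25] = -1.08*j^2 - 2.42*j - 0.69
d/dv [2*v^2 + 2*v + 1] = 4*v + 2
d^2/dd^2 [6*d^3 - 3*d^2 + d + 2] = 36*d - 6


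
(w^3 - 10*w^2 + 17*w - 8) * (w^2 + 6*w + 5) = w^5 - 4*w^4 - 38*w^3 + 44*w^2 + 37*w - 40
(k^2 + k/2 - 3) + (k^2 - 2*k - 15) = 2*k^2 - 3*k/2 - 18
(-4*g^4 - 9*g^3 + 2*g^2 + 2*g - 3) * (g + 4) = -4*g^5 - 25*g^4 - 34*g^3 + 10*g^2 + 5*g - 12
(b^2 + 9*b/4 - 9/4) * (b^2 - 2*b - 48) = b^4 + b^3/4 - 219*b^2/4 - 207*b/2 + 108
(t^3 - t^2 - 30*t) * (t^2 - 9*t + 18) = t^5 - 10*t^4 - 3*t^3 + 252*t^2 - 540*t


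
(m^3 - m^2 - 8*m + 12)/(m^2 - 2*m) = m + 1 - 6/m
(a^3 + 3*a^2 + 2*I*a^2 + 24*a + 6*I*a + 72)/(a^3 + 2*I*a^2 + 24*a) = (a + 3)/a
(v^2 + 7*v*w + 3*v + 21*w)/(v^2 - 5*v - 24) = (v + 7*w)/(v - 8)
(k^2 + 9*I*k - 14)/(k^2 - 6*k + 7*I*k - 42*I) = (k + 2*I)/(k - 6)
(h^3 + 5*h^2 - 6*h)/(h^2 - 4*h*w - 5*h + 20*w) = h*(h^2 + 5*h - 6)/(h^2 - 4*h*w - 5*h + 20*w)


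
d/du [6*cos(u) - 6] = -6*sin(u)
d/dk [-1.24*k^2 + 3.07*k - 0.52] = 3.07 - 2.48*k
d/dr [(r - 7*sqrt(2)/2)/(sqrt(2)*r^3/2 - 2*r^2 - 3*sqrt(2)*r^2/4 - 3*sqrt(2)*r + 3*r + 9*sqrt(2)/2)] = 2*(-4*sqrt(2)*r^3 + 3*sqrt(2)*r^2 + 50*r^2 - 56*sqrt(2)*r - 42*r - 84 + 60*sqrt(2))/(4*r^6 - 16*sqrt(2)*r^5 - 12*r^5 - 7*r^4 + 48*sqrt(2)*r^4 + 48*r^3 + 60*sqrt(2)*r^3 - 288*sqrt(2)*r^2 + 108*r^2 - 432*r + 216*sqrt(2)*r + 324)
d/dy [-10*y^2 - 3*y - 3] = -20*y - 3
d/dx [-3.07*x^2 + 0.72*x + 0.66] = 0.72 - 6.14*x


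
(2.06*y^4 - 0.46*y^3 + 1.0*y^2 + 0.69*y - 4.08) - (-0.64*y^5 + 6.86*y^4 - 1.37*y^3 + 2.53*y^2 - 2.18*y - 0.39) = 0.64*y^5 - 4.8*y^4 + 0.91*y^3 - 1.53*y^2 + 2.87*y - 3.69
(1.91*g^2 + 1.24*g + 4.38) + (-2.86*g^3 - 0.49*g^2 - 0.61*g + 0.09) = -2.86*g^3 + 1.42*g^2 + 0.63*g + 4.47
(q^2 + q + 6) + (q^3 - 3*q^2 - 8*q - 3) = q^3 - 2*q^2 - 7*q + 3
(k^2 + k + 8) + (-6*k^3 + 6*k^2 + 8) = -6*k^3 + 7*k^2 + k + 16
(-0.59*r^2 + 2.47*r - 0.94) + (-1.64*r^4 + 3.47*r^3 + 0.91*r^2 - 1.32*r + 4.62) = -1.64*r^4 + 3.47*r^3 + 0.32*r^2 + 1.15*r + 3.68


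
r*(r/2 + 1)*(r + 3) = r^3/2 + 5*r^2/2 + 3*r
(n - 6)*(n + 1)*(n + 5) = n^3 - 31*n - 30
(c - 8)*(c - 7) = c^2 - 15*c + 56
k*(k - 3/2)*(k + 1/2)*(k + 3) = k^4 + 2*k^3 - 15*k^2/4 - 9*k/4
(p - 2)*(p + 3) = p^2 + p - 6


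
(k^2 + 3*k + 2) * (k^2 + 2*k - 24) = k^4 + 5*k^3 - 16*k^2 - 68*k - 48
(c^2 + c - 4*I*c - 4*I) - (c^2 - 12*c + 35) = 13*c - 4*I*c - 35 - 4*I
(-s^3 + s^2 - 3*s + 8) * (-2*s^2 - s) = 2*s^5 - s^4 + 5*s^3 - 13*s^2 - 8*s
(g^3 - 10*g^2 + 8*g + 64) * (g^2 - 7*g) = g^5 - 17*g^4 + 78*g^3 + 8*g^2 - 448*g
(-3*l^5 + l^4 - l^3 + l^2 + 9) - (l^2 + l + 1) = -3*l^5 + l^4 - l^3 - l + 8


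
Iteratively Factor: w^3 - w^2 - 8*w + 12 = (w - 2)*(w^2 + w - 6) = (w - 2)*(w + 3)*(w - 2)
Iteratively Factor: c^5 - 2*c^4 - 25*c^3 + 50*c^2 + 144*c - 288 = (c + 3)*(c^4 - 5*c^3 - 10*c^2 + 80*c - 96) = (c + 3)*(c + 4)*(c^3 - 9*c^2 + 26*c - 24) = (c - 2)*(c + 3)*(c + 4)*(c^2 - 7*c + 12) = (c - 4)*(c - 2)*(c + 3)*(c + 4)*(c - 3)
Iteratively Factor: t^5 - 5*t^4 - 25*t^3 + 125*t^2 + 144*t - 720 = (t + 3)*(t^4 - 8*t^3 - t^2 + 128*t - 240) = (t + 3)*(t + 4)*(t^3 - 12*t^2 + 47*t - 60) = (t - 5)*(t + 3)*(t + 4)*(t^2 - 7*t + 12) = (t - 5)*(t - 4)*(t + 3)*(t + 4)*(t - 3)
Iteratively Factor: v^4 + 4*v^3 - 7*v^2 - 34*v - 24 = (v + 4)*(v^3 - 7*v - 6) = (v + 2)*(v + 4)*(v^2 - 2*v - 3) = (v + 1)*(v + 2)*(v + 4)*(v - 3)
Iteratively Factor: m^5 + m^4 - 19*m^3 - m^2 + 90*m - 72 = (m - 2)*(m^4 + 3*m^3 - 13*m^2 - 27*m + 36) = (m - 2)*(m - 1)*(m^3 + 4*m^2 - 9*m - 36) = (m - 2)*(m - 1)*(m + 4)*(m^2 - 9) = (m - 2)*(m - 1)*(m + 3)*(m + 4)*(m - 3)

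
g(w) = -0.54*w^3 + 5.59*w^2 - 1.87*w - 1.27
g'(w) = -1.62*w^2 + 11.18*w - 1.87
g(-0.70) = 2.96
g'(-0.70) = -10.49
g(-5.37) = 253.59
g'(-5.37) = -108.62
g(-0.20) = -0.67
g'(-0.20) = -4.17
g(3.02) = 29.19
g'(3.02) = 17.12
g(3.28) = 33.68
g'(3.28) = 17.37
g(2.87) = 26.64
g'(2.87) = 16.87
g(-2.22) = 36.34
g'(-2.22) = -34.67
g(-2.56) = 49.21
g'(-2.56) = -41.11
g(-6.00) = 327.83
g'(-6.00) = -127.27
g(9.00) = 41.03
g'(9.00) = -32.47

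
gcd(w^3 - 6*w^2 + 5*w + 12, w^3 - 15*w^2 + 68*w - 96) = w^2 - 7*w + 12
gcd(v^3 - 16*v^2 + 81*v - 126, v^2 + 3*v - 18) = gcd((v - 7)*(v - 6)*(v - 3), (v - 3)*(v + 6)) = v - 3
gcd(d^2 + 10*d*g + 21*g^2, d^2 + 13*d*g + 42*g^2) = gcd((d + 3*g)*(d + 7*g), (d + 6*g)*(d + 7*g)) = d + 7*g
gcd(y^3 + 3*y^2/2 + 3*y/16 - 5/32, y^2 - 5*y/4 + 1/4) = y - 1/4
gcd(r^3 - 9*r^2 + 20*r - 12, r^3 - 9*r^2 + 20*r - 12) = r^3 - 9*r^2 + 20*r - 12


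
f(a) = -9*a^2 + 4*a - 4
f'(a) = 4 - 18*a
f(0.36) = -3.73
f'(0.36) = -2.48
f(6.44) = -351.50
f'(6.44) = -111.92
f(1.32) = -14.40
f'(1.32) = -19.76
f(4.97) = -206.43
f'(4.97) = -85.46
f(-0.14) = -4.74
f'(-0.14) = 6.52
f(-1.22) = -22.28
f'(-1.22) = 25.96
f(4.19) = -145.24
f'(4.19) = -71.42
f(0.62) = -4.98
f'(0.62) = -7.16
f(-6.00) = -352.00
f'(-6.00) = 112.00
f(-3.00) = -97.00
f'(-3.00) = 58.00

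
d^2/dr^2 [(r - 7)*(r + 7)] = 2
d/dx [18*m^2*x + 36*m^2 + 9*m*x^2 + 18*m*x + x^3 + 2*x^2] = 18*m^2 + 18*m*x + 18*m + 3*x^2 + 4*x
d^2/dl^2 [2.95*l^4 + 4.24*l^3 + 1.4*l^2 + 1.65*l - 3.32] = 35.4*l^2 + 25.44*l + 2.8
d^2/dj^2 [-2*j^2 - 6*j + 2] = -4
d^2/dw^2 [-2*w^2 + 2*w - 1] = -4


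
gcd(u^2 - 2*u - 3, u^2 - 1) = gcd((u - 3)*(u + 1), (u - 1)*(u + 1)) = u + 1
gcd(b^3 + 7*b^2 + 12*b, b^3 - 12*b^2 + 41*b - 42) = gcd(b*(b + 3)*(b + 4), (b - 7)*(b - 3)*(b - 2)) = 1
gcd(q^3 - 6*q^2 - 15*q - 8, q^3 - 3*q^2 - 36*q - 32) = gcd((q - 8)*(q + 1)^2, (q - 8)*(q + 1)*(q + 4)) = q^2 - 7*q - 8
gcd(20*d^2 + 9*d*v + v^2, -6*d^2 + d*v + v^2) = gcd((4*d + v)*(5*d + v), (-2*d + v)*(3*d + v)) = 1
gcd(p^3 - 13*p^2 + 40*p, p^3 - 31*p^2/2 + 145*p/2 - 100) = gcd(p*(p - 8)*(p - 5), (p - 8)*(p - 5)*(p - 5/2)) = p^2 - 13*p + 40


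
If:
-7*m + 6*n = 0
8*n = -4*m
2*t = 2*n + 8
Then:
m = 0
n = 0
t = 4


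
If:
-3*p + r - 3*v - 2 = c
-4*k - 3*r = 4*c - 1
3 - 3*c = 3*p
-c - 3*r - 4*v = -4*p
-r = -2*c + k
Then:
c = 45/179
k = -271/179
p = 134/179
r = 361/179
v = -148/179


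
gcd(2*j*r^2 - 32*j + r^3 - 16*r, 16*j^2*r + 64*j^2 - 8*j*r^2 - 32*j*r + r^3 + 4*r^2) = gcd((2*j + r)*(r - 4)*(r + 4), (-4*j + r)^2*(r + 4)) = r + 4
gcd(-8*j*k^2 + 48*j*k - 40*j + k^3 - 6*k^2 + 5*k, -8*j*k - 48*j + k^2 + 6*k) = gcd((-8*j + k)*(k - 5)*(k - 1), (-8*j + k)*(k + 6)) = 8*j - k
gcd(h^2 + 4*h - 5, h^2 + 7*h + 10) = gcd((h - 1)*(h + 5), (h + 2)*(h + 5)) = h + 5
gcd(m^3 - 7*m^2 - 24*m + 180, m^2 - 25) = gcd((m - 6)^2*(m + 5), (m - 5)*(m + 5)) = m + 5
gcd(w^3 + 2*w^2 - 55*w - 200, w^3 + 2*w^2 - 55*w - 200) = w^3 + 2*w^2 - 55*w - 200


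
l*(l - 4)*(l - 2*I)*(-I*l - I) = -I*l^4 - 2*l^3 + 3*I*l^3 + 6*l^2 + 4*I*l^2 + 8*l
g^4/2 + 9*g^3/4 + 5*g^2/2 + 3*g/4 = g*(g/2 + 1/2)*(g + 1/2)*(g + 3)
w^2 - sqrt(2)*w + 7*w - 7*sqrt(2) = (w + 7)*(w - sqrt(2))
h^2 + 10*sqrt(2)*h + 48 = (h + 4*sqrt(2))*(h + 6*sqrt(2))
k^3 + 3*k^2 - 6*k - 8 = (k - 2)*(k + 1)*(k + 4)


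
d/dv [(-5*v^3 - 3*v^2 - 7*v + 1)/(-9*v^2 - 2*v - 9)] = (45*v^4 + 20*v^3 + 78*v^2 + 72*v + 65)/(81*v^4 + 36*v^3 + 166*v^2 + 36*v + 81)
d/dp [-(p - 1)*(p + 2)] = -2*p - 1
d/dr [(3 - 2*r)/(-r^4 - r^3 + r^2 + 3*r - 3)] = (-6*r^4 + 8*r^3 + 11*r^2 - 6*r - 3)/(r^8 + 2*r^7 - r^6 - 8*r^5 + r^4 + 12*r^3 + 3*r^2 - 18*r + 9)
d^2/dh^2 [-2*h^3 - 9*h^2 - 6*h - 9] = -12*h - 18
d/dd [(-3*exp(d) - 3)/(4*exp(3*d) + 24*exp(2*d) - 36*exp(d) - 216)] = 3*(3*(exp(d) + 1)*(exp(2*d) + 4*exp(d) - 3) - exp(3*d) - 6*exp(2*d) + 9*exp(d) + 54)*exp(d)/(4*(exp(3*d) + 6*exp(2*d) - 9*exp(d) - 54)^2)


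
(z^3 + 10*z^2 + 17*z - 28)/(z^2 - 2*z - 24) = (z^2 + 6*z - 7)/(z - 6)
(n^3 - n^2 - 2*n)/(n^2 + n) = n - 2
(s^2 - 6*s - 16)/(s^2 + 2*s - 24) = (s^2 - 6*s - 16)/(s^2 + 2*s - 24)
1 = 1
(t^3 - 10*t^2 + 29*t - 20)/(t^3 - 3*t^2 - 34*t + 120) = (t - 1)/(t + 6)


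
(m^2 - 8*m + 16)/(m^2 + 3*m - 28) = (m - 4)/(m + 7)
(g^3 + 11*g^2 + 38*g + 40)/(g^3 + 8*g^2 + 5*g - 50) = (g^2 + 6*g + 8)/(g^2 + 3*g - 10)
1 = 1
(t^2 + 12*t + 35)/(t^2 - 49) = (t + 5)/(t - 7)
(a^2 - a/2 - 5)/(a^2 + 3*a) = (a^2 - a/2 - 5)/(a*(a + 3))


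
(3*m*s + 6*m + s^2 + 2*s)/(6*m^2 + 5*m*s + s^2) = (s + 2)/(2*m + s)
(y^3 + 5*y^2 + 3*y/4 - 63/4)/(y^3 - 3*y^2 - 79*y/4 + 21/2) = (2*y^2 + 3*y - 9)/(2*y^2 - 13*y + 6)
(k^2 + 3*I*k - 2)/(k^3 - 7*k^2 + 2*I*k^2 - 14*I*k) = (k + I)/(k*(k - 7))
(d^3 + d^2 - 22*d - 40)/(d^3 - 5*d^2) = 1 + 6/d + 8/d^2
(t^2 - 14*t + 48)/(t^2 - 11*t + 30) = (t - 8)/(t - 5)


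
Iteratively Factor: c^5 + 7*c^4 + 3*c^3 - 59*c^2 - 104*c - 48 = (c - 3)*(c^4 + 10*c^3 + 33*c^2 + 40*c + 16) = (c - 3)*(c + 4)*(c^3 + 6*c^2 + 9*c + 4) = (c - 3)*(c + 4)^2*(c^2 + 2*c + 1) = (c - 3)*(c + 1)*(c + 4)^2*(c + 1)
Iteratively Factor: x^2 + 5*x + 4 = (x + 1)*(x + 4)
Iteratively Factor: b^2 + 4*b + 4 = (b + 2)*(b + 2)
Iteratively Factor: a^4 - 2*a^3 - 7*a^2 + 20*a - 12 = (a - 1)*(a^3 - a^2 - 8*a + 12) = (a - 1)*(a + 3)*(a^2 - 4*a + 4) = (a - 2)*(a - 1)*(a + 3)*(a - 2)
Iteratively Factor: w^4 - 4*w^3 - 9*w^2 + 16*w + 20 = (w - 5)*(w^3 + w^2 - 4*w - 4) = (w - 5)*(w + 2)*(w^2 - w - 2) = (w - 5)*(w + 1)*(w + 2)*(w - 2)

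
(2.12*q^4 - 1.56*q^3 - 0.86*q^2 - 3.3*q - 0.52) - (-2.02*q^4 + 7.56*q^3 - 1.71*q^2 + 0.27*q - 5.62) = 4.14*q^4 - 9.12*q^3 + 0.85*q^2 - 3.57*q + 5.1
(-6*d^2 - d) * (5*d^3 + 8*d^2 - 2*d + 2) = -30*d^5 - 53*d^4 + 4*d^3 - 10*d^2 - 2*d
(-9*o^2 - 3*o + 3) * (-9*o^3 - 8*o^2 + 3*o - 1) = 81*o^5 + 99*o^4 - 30*o^3 - 24*o^2 + 12*o - 3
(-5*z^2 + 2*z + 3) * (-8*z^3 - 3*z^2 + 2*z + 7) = 40*z^5 - z^4 - 40*z^3 - 40*z^2 + 20*z + 21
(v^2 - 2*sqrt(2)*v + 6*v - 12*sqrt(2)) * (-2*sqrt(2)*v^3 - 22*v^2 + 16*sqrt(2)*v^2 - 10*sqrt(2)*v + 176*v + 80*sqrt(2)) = -2*sqrt(2)*v^5 - 14*v^4 + 4*sqrt(2)*v^4 + 28*v^3 + 130*sqrt(2)*v^3 - 68*sqrt(2)*v^2 + 712*v^2 - 1632*sqrt(2)*v - 80*v - 1920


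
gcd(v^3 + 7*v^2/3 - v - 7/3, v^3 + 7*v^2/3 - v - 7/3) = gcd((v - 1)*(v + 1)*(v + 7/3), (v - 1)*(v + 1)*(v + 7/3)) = v^3 + 7*v^2/3 - v - 7/3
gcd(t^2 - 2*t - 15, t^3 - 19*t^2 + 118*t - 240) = t - 5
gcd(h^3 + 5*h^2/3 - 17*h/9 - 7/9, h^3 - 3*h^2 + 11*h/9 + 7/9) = h^2 - 2*h/3 - 1/3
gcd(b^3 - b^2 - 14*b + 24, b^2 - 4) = b - 2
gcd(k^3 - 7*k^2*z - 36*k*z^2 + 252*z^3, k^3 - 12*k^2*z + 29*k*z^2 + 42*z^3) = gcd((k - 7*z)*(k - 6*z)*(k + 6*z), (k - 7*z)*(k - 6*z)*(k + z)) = k^2 - 13*k*z + 42*z^2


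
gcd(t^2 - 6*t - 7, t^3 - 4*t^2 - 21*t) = t - 7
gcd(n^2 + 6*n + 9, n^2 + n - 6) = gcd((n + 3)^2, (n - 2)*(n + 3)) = n + 3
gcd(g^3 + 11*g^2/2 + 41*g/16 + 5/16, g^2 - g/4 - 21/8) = 1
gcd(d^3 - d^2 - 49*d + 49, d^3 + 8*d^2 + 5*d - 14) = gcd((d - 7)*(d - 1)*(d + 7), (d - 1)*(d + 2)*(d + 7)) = d^2 + 6*d - 7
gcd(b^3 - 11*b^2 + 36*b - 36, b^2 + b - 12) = b - 3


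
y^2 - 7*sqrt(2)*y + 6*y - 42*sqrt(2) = (y + 6)*(y - 7*sqrt(2))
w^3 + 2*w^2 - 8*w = w*(w - 2)*(w + 4)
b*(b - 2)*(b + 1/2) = b^3 - 3*b^2/2 - b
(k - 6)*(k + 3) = k^2 - 3*k - 18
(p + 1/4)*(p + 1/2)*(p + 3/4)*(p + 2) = p^4 + 7*p^3/2 + 59*p^2/16 + 47*p/32 + 3/16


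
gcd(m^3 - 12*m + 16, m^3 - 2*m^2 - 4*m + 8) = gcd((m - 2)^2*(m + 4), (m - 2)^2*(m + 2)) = m^2 - 4*m + 4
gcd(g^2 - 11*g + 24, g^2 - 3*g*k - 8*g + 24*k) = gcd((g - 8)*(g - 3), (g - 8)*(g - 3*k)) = g - 8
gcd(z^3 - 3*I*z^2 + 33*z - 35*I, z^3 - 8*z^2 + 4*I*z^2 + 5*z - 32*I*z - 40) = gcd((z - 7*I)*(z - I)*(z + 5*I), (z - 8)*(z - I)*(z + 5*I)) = z^2 + 4*I*z + 5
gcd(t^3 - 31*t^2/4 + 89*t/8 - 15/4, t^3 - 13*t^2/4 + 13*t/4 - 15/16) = t^2 - 7*t/4 + 5/8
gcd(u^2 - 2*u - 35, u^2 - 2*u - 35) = u^2 - 2*u - 35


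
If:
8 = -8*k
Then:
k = -1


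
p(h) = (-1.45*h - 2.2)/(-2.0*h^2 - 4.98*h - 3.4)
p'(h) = (-1.45*h - 2.2)*(4.0*h + 4.98)/(-2.0*h^2 - 4.98*h - 3.4)^2 - 1.45/(-2.0*h^2 - 4.98*h - 3.4) = (2.9*h^2 + 7.221*h - (1.45*h + 2.2)*(4.0*h + 4.98) + 4.93)/(2.0*h^2 + 4.98*h + 3.4)^2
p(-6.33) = -0.13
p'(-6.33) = -0.02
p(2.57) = 0.20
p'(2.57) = -0.06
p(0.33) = 0.51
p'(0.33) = -0.33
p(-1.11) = 1.76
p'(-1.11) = 1.49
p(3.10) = 0.18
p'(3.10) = -0.04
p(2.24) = 0.22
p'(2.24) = -0.07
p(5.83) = 0.11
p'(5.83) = -0.02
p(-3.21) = -0.31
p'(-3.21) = -0.12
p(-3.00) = -0.33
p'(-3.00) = -0.14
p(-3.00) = -0.33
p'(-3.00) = -0.14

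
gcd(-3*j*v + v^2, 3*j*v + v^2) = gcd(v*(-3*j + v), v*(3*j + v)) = v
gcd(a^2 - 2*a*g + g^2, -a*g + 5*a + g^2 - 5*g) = a - g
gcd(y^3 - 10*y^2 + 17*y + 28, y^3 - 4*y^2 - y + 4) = y^2 - 3*y - 4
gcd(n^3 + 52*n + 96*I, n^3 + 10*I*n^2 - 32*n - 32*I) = n + 2*I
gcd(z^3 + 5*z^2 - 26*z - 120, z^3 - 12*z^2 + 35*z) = z - 5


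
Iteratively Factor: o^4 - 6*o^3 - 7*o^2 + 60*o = (o)*(o^3 - 6*o^2 - 7*o + 60) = o*(o - 4)*(o^2 - 2*o - 15) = o*(o - 4)*(o + 3)*(o - 5)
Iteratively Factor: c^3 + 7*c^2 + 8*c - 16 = (c + 4)*(c^2 + 3*c - 4) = (c - 1)*(c + 4)*(c + 4)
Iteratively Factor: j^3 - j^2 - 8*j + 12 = (j + 3)*(j^2 - 4*j + 4) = (j - 2)*(j + 3)*(j - 2)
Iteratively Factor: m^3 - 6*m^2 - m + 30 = (m - 5)*(m^2 - m - 6) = (m - 5)*(m + 2)*(m - 3)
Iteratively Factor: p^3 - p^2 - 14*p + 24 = (p - 2)*(p^2 + p - 12) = (p - 2)*(p + 4)*(p - 3)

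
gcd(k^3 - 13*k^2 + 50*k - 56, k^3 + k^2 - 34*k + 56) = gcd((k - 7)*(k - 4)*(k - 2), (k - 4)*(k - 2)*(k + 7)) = k^2 - 6*k + 8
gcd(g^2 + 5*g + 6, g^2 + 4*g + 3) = g + 3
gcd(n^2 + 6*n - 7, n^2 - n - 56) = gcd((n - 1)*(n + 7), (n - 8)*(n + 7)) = n + 7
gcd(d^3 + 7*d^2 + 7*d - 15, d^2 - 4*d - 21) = d + 3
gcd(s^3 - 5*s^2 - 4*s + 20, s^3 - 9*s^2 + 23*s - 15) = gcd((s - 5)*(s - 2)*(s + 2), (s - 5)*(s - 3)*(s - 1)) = s - 5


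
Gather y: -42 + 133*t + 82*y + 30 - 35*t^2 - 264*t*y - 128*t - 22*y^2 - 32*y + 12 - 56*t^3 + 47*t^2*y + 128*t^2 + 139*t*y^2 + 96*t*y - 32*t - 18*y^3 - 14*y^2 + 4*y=-56*t^3 + 93*t^2 - 27*t - 18*y^3 + y^2*(139*t - 36) + y*(47*t^2 - 168*t + 54)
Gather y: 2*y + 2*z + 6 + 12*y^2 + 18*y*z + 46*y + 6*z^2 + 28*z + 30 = 12*y^2 + y*(18*z + 48) + 6*z^2 + 30*z + 36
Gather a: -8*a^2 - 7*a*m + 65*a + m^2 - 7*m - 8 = -8*a^2 + a*(65 - 7*m) + m^2 - 7*m - 8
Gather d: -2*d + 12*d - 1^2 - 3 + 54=10*d + 50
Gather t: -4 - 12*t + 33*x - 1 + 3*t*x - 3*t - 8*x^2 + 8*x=t*(3*x - 15) - 8*x^2 + 41*x - 5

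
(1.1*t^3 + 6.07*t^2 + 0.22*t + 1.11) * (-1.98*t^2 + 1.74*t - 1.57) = -2.178*t^5 - 10.1046*t^4 + 8.3992*t^3 - 11.3449*t^2 + 1.586*t - 1.7427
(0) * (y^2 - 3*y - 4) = 0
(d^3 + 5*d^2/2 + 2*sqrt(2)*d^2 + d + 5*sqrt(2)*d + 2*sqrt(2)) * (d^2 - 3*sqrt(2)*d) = d^5 - sqrt(2)*d^4 + 5*d^4/2 - 11*d^3 - 5*sqrt(2)*d^3/2 - 30*d^2 - sqrt(2)*d^2 - 12*d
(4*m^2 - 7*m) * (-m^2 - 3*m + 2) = -4*m^4 - 5*m^3 + 29*m^2 - 14*m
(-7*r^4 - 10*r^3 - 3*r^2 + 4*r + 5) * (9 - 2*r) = 14*r^5 - 43*r^4 - 84*r^3 - 35*r^2 + 26*r + 45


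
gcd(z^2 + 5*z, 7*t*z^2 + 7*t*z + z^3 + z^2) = z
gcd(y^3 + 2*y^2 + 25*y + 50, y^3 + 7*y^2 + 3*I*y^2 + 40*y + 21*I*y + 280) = y - 5*I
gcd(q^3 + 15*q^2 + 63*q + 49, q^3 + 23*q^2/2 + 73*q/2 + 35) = q + 7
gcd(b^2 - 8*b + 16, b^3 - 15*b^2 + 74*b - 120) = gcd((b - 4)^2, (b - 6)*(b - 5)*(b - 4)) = b - 4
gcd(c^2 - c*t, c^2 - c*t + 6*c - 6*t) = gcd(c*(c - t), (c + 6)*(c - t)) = -c + t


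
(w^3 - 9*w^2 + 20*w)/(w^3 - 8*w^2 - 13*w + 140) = w*(w - 4)/(w^2 - 3*w - 28)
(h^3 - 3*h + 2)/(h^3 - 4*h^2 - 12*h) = (h^2 - 2*h + 1)/(h*(h - 6))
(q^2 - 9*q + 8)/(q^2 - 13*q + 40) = (q - 1)/(q - 5)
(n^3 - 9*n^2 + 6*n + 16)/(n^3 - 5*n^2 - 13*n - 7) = (n^2 - 10*n + 16)/(n^2 - 6*n - 7)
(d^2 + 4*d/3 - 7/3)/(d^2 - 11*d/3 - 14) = (d - 1)/(d - 6)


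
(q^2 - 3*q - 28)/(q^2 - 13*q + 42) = (q + 4)/(q - 6)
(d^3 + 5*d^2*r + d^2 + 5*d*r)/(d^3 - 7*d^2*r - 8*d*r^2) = (-d^2 - 5*d*r - d - 5*r)/(-d^2 + 7*d*r + 8*r^2)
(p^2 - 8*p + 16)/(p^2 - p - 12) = (p - 4)/(p + 3)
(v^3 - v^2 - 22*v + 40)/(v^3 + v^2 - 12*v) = (v^3 - v^2 - 22*v + 40)/(v*(v^2 + v - 12))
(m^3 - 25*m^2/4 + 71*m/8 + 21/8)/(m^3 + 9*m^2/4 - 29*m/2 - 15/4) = (m - 7/2)/(m + 5)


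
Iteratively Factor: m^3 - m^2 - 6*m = (m - 3)*(m^2 + 2*m) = m*(m - 3)*(m + 2)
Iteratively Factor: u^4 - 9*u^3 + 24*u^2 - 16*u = (u - 4)*(u^3 - 5*u^2 + 4*u) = (u - 4)*(u - 1)*(u^2 - 4*u) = u*(u - 4)*(u - 1)*(u - 4)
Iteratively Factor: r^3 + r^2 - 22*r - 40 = (r - 5)*(r^2 + 6*r + 8) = (r - 5)*(r + 2)*(r + 4)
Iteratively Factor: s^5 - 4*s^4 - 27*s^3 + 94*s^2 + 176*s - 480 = (s + 4)*(s^4 - 8*s^3 + 5*s^2 + 74*s - 120) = (s - 4)*(s + 4)*(s^3 - 4*s^2 - 11*s + 30) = (s - 4)*(s - 2)*(s + 4)*(s^2 - 2*s - 15) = (s - 5)*(s - 4)*(s - 2)*(s + 4)*(s + 3)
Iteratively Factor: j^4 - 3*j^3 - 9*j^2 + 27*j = (j + 3)*(j^3 - 6*j^2 + 9*j) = (j - 3)*(j + 3)*(j^2 - 3*j) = j*(j - 3)*(j + 3)*(j - 3)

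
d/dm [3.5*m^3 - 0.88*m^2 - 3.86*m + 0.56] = 10.5*m^2 - 1.76*m - 3.86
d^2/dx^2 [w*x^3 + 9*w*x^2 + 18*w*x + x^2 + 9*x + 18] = 6*w*x + 18*w + 2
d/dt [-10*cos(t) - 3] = 10*sin(t)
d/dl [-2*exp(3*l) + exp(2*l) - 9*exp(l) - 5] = (-6*exp(2*l) + 2*exp(l) - 9)*exp(l)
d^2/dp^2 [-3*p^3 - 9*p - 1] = -18*p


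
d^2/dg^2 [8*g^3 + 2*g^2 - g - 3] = 48*g + 4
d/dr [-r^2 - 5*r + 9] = -2*r - 5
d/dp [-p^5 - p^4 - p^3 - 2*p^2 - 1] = p*(-5*p^3 - 4*p^2 - 3*p - 4)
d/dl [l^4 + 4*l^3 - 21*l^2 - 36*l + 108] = 4*l^3 + 12*l^2 - 42*l - 36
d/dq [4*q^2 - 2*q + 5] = 8*q - 2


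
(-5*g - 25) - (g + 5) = -6*g - 30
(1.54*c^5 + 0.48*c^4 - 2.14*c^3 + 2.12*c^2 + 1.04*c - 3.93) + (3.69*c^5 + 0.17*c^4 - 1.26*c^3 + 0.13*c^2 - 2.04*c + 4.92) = 5.23*c^5 + 0.65*c^4 - 3.4*c^3 + 2.25*c^2 - 1.0*c + 0.99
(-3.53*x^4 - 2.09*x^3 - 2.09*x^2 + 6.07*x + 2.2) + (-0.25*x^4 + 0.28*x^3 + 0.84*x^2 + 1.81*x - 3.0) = -3.78*x^4 - 1.81*x^3 - 1.25*x^2 + 7.88*x - 0.8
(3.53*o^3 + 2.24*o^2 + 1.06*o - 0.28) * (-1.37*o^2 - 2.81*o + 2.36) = -4.8361*o^5 - 12.9881*o^4 + 0.584199999999999*o^3 + 2.6914*o^2 + 3.2884*o - 0.6608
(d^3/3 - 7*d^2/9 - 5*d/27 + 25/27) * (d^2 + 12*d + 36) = d^5/3 + 29*d^4/9 + 67*d^3/27 - 791*d^2/27 + 40*d/9 + 100/3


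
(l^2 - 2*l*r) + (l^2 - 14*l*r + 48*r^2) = 2*l^2 - 16*l*r + 48*r^2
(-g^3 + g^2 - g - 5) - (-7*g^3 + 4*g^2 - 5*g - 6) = 6*g^3 - 3*g^2 + 4*g + 1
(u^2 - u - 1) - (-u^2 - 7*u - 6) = 2*u^2 + 6*u + 5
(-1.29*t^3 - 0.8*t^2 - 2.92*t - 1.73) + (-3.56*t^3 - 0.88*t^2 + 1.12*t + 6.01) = -4.85*t^3 - 1.68*t^2 - 1.8*t + 4.28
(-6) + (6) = 0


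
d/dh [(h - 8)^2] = 2*h - 16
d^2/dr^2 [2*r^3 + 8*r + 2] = 12*r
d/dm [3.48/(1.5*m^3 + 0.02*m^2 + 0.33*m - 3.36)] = (-15.66*m^2 - 0.1392*m - 1.1484)/(1.5*m^3 + 0.02*m^2 + 0.33*m - 3.36)^2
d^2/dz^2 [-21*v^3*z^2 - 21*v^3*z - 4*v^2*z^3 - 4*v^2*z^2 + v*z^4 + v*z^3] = 2*v*(-21*v^2 - 12*v*z - 4*v + 6*z^2 + 3*z)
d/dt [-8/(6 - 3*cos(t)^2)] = 32*sin(2*t)/(3*(3 - cos(2*t))^2)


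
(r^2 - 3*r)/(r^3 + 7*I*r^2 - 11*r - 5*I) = r*(r - 3)/(r^3 + 7*I*r^2 - 11*r - 5*I)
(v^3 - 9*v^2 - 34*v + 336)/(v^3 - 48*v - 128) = (v^2 - v - 42)/(v^2 + 8*v + 16)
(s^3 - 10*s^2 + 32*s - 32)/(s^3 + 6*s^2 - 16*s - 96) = (s^2 - 6*s + 8)/(s^2 + 10*s + 24)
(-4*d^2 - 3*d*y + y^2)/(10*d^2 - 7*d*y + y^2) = (-4*d^2 - 3*d*y + y^2)/(10*d^2 - 7*d*y + y^2)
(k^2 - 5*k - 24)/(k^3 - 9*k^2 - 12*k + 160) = (k + 3)/(k^2 - k - 20)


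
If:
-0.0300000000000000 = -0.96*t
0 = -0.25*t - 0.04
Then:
No Solution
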